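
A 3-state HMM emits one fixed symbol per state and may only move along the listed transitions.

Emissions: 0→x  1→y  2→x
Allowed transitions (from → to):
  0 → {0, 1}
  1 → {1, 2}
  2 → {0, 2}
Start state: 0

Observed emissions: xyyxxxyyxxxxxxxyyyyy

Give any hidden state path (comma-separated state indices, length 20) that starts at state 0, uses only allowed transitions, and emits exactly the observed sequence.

  pos 0: x in {0,2}, choose 0; start
  pos 1: y in {1}, choose 1; 0->1 ok
  pos 2: y in {1}, choose 1; 1->1 ok
  pos 3: x in {0,2}, choose 2; 1->2 ok
  pos 4: x in {0,2}, choose 2; 2->2 ok
  pos 5: x in {0,2}, choose 0; 2->0 ok
  pos 6: y in {1}, choose 1; 0->1 ok
  pos 7: y in {1}, choose 1; 1->1 ok
  pos 8: x in {0,2}, choose 2; 1->2 ok
  pos 9: x in {0,2}, choose 2; 2->2 ok
  pos 10: x in {0,2}, choose 2; 2->2 ok
  pos 11: x in {0,2}, choose 2; 2->2 ok
  pos 12: x in {0,2}, choose 2; 2->2 ok
  pos 13: x in {0,2}, choose 2; 2->2 ok
  pos 14: x in {0,2}, choose 0; 2->0 ok
  pos 15: y in {1}, choose 1; 0->1 ok
  pos 16: y in {1}, choose 1; 1->1 ok
  pos 17: y in {1}, choose 1; 1->1 ok
  pos 18: y in {1}, choose 1; 1->1 ok
  pos 19: y in {1}, choose 1; 1->1 ok

0,1,1,2,2,0,1,1,2,2,2,2,2,2,0,1,1,1,1,1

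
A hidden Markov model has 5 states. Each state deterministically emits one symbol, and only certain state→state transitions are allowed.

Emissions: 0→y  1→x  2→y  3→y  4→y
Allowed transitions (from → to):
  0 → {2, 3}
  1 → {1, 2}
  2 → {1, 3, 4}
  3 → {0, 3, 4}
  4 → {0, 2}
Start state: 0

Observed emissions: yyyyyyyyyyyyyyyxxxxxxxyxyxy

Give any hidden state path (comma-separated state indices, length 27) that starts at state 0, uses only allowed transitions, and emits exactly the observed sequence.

0,3,4,0,3,4,0,3,3,3,4,2,4,0,2,1,1,1,1,1,1,1,2,1,2,1,2

  [0] y  {0,2,3,4}  => 0  start
  [1] y  {0,2,3,4}  => 3  0->3 ok
  [2] y  {0,2,3,4}  => 4  3->4 ok
  [3] y  {0,2,3,4}  => 0  4->0 ok
  [4] y  {0,2,3,4}  => 3  0->3 ok
  [5] y  {0,2,3,4}  => 4  3->4 ok
  [6] y  {0,2,3,4}  => 0  4->0 ok
  [7] y  {0,2,3,4}  => 3  0->3 ok
  [8] y  {0,2,3,4}  => 3  3->3 ok
  [9] y  {0,2,3,4}  => 3  3->3 ok
  [10] y  {0,2,3,4}  => 4  3->4 ok
  [11] y  {0,2,3,4}  => 2  4->2 ok
  [12] y  {0,2,3,4}  => 4  2->4 ok
  [13] y  {0,2,3,4}  => 0  4->0 ok
  [14] y  {0,2,3,4}  => 2  0->2 ok
  [15] x  {1}  => 1  2->1 ok
  [16] x  {1}  => 1  1->1 ok
  [17] x  {1}  => 1  1->1 ok
  [18] x  {1}  => 1  1->1 ok
  [19] x  {1}  => 1  1->1 ok
  [20] x  {1}  => 1  1->1 ok
  [21] x  {1}  => 1  1->1 ok
  [22] y  {0,2,3,4}  => 2  1->2 ok
  [23] x  {1}  => 1  2->1 ok
  [24] y  {0,2,3,4}  => 2  1->2 ok
  [25] x  {1}  => 1  2->1 ok
  [26] y  {0,2,3,4}  => 2  1->2 ok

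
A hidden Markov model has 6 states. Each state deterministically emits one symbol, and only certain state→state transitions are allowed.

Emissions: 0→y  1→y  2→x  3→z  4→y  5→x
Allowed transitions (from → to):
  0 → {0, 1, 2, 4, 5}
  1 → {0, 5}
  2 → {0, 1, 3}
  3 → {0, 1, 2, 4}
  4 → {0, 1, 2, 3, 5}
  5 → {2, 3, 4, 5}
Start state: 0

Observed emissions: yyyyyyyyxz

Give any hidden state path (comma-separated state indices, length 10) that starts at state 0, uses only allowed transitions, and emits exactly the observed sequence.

  pos 0: y in {0,1,4}, choose 0; start
  pos 1: y in {0,1,4}, choose 1; 0->1 ok
  pos 2: y in {0,1,4}, choose 0; 1->0 ok
  pos 3: y in {0,1,4}, choose 4; 0->4 ok
  pos 4: y in {0,1,4}, choose 0; 4->0 ok
  pos 5: y in {0,1,4}, choose 0; 0->0 ok
  pos 6: y in {0,1,4}, choose 0; 0->0 ok
  pos 7: y in {0,1,4}, choose 1; 0->1 ok
  pos 8: x in {2,5}, choose 5; 1->5 ok
  pos 9: z in {3}, choose 3; 5->3 ok

0,1,0,4,0,0,0,1,5,3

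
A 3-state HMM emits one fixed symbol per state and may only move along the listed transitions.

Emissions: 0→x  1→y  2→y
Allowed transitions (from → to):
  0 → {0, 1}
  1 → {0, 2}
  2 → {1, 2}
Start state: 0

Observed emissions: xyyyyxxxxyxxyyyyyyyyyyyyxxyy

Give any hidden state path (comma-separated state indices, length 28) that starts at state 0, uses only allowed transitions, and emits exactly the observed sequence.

0,1,2,2,1,0,0,0,0,1,0,0,1,2,2,1,2,2,1,2,2,2,2,1,0,0,1,2

  t0 'x' -> {0}, take 0 (start)
  t1 'y' -> {1,2}, take 1 (0->1 ok)
  t2 'y' -> {1,2}, take 2 (1->2 ok)
  t3 'y' -> {1,2}, take 2 (2->2 ok)
  t4 'y' -> {1,2}, take 1 (2->1 ok)
  t5 'x' -> {0}, take 0 (1->0 ok)
  t6 'x' -> {0}, take 0 (0->0 ok)
  t7 'x' -> {0}, take 0 (0->0 ok)
  t8 'x' -> {0}, take 0 (0->0 ok)
  t9 'y' -> {1,2}, take 1 (0->1 ok)
  t10 'x' -> {0}, take 0 (1->0 ok)
  t11 'x' -> {0}, take 0 (0->0 ok)
  t12 'y' -> {1,2}, take 1 (0->1 ok)
  t13 'y' -> {1,2}, take 2 (1->2 ok)
  t14 'y' -> {1,2}, take 2 (2->2 ok)
  t15 'y' -> {1,2}, take 1 (2->1 ok)
  t16 'y' -> {1,2}, take 2 (1->2 ok)
  t17 'y' -> {1,2}, take 2 (2->2 ok)
  t18 'y' -> {1,2}, take 1 (2->1 ok)
  t19 'y' -> {1,2}, take 2 (1->2 ok)
  t20 'y' -> {1,2}, take 2 (2->2 ok)
  t21 'y' -> {1,2}, take 2 (2->2 ok)
  t22 'y' -> {1,2}, take 2 (2->2 ok)
  t23 'y' -> {1,2}, take 1 (2->1 ok)
  t24 'x' -> {0}, take 0 (1->0 ok)
  t25 'x' -> {0}, take 0 (0->0 ok)
  t26 'y' -> {1,2}, take 1 (0->1 ok)
  t27 'y' -> {1,2}, take 2 (1->2 ok)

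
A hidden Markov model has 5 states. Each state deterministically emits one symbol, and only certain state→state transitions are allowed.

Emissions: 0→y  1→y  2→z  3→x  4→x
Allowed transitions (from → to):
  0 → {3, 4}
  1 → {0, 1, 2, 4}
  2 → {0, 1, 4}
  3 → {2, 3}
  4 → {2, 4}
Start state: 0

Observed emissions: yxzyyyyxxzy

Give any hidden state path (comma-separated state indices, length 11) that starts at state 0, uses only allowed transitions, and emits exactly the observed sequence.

  pos 0: y in {0,1}, choose 0; start
  pos 1: x in {3,4}, choose 4; 0->4 ok
  pos 2: z in {2}, choose 2; 4->2 ok
  pos 3: y in {0,1}, choose 1; 2->1 ok
  pos 4: y in {0,1}, choose 1; 1->1 ok
  pos 5: y in {0,1}, choose 1; 1->1 ok
  pos 6: y in {0,1}, choose 0; 1->0 ok
  pos 7: x in {3,4}, choose 3; 0->3 ok
  pos 8: x in {3,4}, choose 3; 3->3 ok
  pos 9: z in {2}, choose 2; 3->2 ok
  pos 10: y in {0,1}, choose 1; 2->1 ok

0,4,2,1,1,1,0,3,3,2,1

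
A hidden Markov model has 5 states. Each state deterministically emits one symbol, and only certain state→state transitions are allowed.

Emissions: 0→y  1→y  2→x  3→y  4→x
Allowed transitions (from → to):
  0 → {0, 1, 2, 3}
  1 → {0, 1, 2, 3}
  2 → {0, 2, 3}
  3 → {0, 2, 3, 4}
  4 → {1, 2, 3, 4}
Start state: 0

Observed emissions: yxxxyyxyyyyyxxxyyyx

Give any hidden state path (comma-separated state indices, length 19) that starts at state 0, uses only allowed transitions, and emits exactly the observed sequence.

  pos 0: y in {0,1,3}, choose 0; start
  pos 1: x in {2,4}, choose 2; 0->2 ok
  pos 2: x in {2,4}, choose 2; 2->2 ok
  pos 3: x in {2,4}, choose 2; 2->2 ok
  pos 4: y in {0,1,3}, choose 3; 2->3 ok
  pos 5: y in {0,1,3}, choose 3; 3->3 ok
  pos 6: x in {2,4}, choose 2; 3->2 ok
  pos 7: y in {0,1,3}, choose 0; 2->0 ok
  pos 8: y in {0,1,3}, choose 1; 0->1 ok
  pos 9: y in {0,1,3}, choose 0; 1->0 ok
  pos 10: y in {0,1,3}, choose 0; 0->0 ok
  pos 11: y in {0,1,3}, choose 3; 0->3 ok
  pos 12: x in {2,4}, choose 4; 3->4 ok
  pos 13: x in {2,4}, choose 2; 4->2 ok
  pos 14: x in {2,4}, choose 2; 2->2 ok
  pos 15: y in {0,1,3}, choose 0; 2->0 ok
  pos 16: y in {0,1,3}, choose 1; 0->1 ok
  pos 17: y in {0,1,3}, choose 3; 1->3 ok
  pos 18: x in {2,4}, choose 4; 3->4 ok

0,2,2,2,3,3,2,0,1,0,0,3,4,2,2,0,1,3,4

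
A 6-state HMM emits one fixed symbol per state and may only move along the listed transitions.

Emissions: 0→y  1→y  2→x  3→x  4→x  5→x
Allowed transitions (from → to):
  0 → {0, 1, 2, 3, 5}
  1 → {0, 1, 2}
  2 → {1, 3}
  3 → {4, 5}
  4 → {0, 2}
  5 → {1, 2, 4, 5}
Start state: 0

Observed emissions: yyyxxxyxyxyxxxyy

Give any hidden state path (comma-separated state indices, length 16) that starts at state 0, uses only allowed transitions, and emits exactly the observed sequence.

  pos 0: y in {0,1}, choose 0; start
  pos 1: y in {0,1}, choose 1; 0->1 ok
  pos 2: y in {0,1}, choose 0; 1->0 ok
  pos 3: x in {2,3,4,5}, choose 3; 0->3 ok
  pos 4: x in {2,3,4,5}, choose 5; 3->5 ok
  pos 5: x in {2,3,4,5}, choose 4; 5->4 ok
  pos 6: y in {0,1}, choose 0; 4->0 ok
  pos 7: x in {2,3,4,5}, choose 5; 0->5 ok
  pos 8: y in {0,1}, choose 1; 5->1 ok
  pos 9: x in {2,3,4,5}, choose 2; 1->2 ok
  pos 10: y in {0,1}, choose 1; 2->1 ok
  pos 11: x in {2,3,4,5}, choose 2; 1->2 ok
  pos 12: x in {2,3,4,5}, choose 3; 2->3 ok
  pos 13: x in {2,3,4,5}, choose 4; 3->4 ok
  pos 14: y in {0,1}, choose 0; 4->0 ok
  pos 15: y in {0,1}, choose 1; 0->1 ok

0,1,0,3,5,4,0,5,1,2,1,2,3,4,0,1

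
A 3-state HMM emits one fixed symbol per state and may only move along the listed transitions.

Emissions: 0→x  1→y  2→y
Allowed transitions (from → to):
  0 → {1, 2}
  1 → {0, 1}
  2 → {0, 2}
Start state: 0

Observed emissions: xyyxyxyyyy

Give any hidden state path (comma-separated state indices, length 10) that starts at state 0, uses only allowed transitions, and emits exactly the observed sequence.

  0: obs=x cand={0} pick 0 [start]
  1: obs=y cand={1,2} pick 2 [0->2 ok]
  2: obs=y cand={1,2} pick 2 [2->2 ok]
  3: obs=x cand={0} pick 0 [2->0 ok]
  4: obs=y cand={1,2} pick 1 [0->1 ok]
  5: obs=x cand={0} pick 0 [1->0 ok]
  6: obs=y cand={1,2} pick 1 [0->1 ok]
  7: obs=y cand={1,2} pick 1 [1->1 ok]
  8: obs=y cand={1,2} pick 1 [1->1 ok]
  9: obs=y cand={1,2} pick 1 [1->1 ok]

0,2,2,0,1,0,1,1,1,1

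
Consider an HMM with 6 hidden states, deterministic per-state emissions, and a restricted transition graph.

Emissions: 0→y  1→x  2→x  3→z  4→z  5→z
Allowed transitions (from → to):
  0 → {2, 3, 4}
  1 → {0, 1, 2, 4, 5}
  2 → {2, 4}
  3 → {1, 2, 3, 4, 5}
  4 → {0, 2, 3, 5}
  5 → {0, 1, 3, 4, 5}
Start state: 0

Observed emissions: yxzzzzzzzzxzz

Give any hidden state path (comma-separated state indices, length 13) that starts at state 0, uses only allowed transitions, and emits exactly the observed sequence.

0,2,4,3,4,5,4,3,4,3,1,5,4

  pos 0: y in {0}, choose 0; start
  pos 1: x in {1,2}, choose 2; 0->2 ok
  pos 2: z in {3,4,5}, choose 4; 2->4 ok
  pos 3: z in {3,4,5}, choose 3; 4->3 ok
  pos 4: z in {3,4,5}, choose 4; 3->4 ok
  pos 5: z in {3,4,5}, choose 5; 4->5 ok
  pos 6: z in {3,4,5}, choose 4; 5->4 ok
  pos 7: z in {3,4,5}, choose 3; 4->3 ok
  pos 8: z in {3,4,5}, choose 4; 3->4 ok
  pos 9: z in {3,4,5}, choose 3; 4->3 ok
  pos 10: x in {1,2}, choose 1; 3->1 ok
  pos 11: z in {3,4,5}, choose 5; 1->5 ok
  pos 12: z in {3,4,5}, choose 4; 5->4 ok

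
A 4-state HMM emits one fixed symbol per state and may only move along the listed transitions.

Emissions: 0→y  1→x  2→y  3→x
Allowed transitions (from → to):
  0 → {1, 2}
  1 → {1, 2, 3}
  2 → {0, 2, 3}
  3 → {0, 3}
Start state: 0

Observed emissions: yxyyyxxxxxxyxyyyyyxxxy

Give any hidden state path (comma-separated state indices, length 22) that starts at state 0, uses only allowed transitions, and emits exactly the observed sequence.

0,1,2,2,0,1,1,1,1,1,1,2,3,0,2,2,2,2,3,3,3,0

  t0 'y' -> {0,2}, take 0 (start)
  t1 'x' -> {1,3}, take 1 (0->1 ok)
  t2 'y' -> {0,2}, take 2 (1->2 ok)
  t3 'y' -> {0,2}, take 2 (2->2 ok)
  t4 'y' -> {0,2}, take 0 (2->0 ok)
  t5 'x' -> {1,3}, take 1 (0->1 ok)
  t6 'x' -> {1,3}, take 1 (1->1 ok)
  t7 'x' -> {1,3}, take 1 (1->1 ok)
  t8 'x' -> {1,3}, take 1 (1->1 ok)
  t9 'x' -> {1,3}, take 1 (1->1 ok)
  t10 'x' -> {1,3}, take 1 (1->1 ok)
  t11 'y' -> {0,2}, take 2 (1->2 ok)
  t12 'x' -> {1,3}, take 3 (2->3 ok)
  t13 'y' -> {0,2}, take 0 (3->0 ok)
  t14 'y' -> {0,2}, take 2 (0->2 ok)
  t15 'y' -> {0,2}, take 2 (2->2 ok)
  t16 'y' -> {0,2}, take 2 (2->2 ok)
  t17 'y' -> {0,2}, take 2 (2->2 ok)
  t18 'x' -> {1,3}, take 3 (2->3 ok)
  t19 'x' -> {1,3}, take 3 (3->3 ok)
  t20 'x' -> {1,3}, take 3 (3->3 ok)
  t21 'y' -> {0,2}, take 0 (3->0 ok)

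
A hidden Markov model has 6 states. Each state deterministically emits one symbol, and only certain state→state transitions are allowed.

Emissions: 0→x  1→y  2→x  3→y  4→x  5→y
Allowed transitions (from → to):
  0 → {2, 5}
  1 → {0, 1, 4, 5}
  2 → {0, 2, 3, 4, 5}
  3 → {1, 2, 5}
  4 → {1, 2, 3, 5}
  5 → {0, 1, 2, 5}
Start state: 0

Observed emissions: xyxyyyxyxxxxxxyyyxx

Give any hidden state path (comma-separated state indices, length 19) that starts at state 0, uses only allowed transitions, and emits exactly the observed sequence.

  t0 'x' -> {0,2,4}, take 0 (start)
  t1 'y' -> {1,3,5}, take 5 (0->5 ok)
  t2 'x' -> {0,2,4}, take 0 (5->0 ok)
  t3 'y' -> {1,3,5}, take 5 (0->5 ok)
  t4 'y' -> {1,3,5}, take 5 (5->5 ok)
  t5 'y' -> {1,3,5}, take 5 (5->5 ok)
  t6 'x' -> {0,2,4}, take 2 (5->2 ok)
  t7 'y' -> {1,3,5}, take 3 (2->3 ok)
  t8 'x' -> {0,2,4}, take 2 (3->2 ok)
  t9 'x' -> {0,2,4}, take 2 (2->2 ok)
  t10 'x' -> {0,2,4}, take 4 (2->4 ok)
  t11 'x' -> {0,2,4}, take 2 (4->2 ok)
  t12 'x' -> {0,2,4}, take 0 (2->0 ok)
  t13 'x' -> {0,2,4}, take 2 (0->2 ok)
  t14 'y' -> {1,3,5}, take 3 (2->3 ok)
  t15 'y' -> {1,3,5}, take 5 (3->5 ok)
  t16 'y' -> {1,3,5}, take 5 (5->5 ok)
  t17 'x' -> {0,2,4}, take 2 (5->2 ok)
  t18 'x' -> {0,2,4}, take 0 (2->0 ok)

0,5,0,5,5,5,2,3,2,2,4,2,0,2,3,5,5,2,0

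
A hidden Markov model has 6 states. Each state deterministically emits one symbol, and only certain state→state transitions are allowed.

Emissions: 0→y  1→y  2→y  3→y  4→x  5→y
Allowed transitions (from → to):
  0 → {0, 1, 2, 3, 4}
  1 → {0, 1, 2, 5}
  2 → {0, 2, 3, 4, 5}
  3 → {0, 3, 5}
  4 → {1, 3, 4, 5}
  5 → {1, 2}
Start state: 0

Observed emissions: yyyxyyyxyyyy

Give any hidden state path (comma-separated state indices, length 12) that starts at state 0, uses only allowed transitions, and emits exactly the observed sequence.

  0: obs=y cand={0,1,2,3,5} pick 0 [start]
  1: obs=y cand={0,1,2,3,5} pick 0 [0->0 ok]
  2: obs=y cand={0,1,2,3,5} pick 0 [0->0 ok]
  3: obs=x cand={4} pick 4 [0->4 ok]
  4: obs=y cand={0,1,2,3,5} pick 5 [4->5 ok]
  5: obs=y cand={0,1,2,3,5} pick 1 [5->1 ok]
  6: obs=y cand={0,1,2,3,5} pick 0 [1->0 ok]
  7: obs=x cand={4} pick 4 [0->4 ok]
  8: obs=y cand={0,1,2,3,5} pick 1 [4->1 ok]
  9: obs=y cand={0,1,2,3,5} pick 5 [1->5 ok]
  10: obs=y cand={0,1,2,3,5} pick 1 [5->1 ok]
  11: obs=y cand={0,1,2,3,5} pick 0 [1->0 ok]

0,0,0,4,5,1,0,4,1,5,1,0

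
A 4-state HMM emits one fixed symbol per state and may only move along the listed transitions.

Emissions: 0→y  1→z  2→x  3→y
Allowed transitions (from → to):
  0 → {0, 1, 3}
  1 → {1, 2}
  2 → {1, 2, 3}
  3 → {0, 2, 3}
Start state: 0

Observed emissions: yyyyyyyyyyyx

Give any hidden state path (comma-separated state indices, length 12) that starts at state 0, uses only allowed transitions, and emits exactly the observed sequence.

0,0,0,3,3,3,0,3,0,0,3,2

  t0 'y' -> {0,3}, take 0 (start)
  t1 'y' -> {0,3}, take 0 (0->0 ok)
  t2 'y' -> {0,3}, take 0 (0->0 ok)
  t3 'y' -> {0,3}, take 3 (0->3 ok)
  t4 'y' -> {0,3}, take 3 (3->3 ok)
  t5 'y' -> {0,3}, take 3 (3->3 ok)
  t6 'y' -> {0,3}, take 0 (3->0 ok)
  t7 'y' -> {0,3}, take 3 (0->3 ok)
  t8 'y' -> {0,3}, take 0 (3->0 ok)
  t9 'y' -> {0,3}, take 0 (0->0 ok)
  t10 'y' -> {0,3}, take 3 (0->3 ok)
  t11 'x' -> {2}, take 2 (3->2 ok)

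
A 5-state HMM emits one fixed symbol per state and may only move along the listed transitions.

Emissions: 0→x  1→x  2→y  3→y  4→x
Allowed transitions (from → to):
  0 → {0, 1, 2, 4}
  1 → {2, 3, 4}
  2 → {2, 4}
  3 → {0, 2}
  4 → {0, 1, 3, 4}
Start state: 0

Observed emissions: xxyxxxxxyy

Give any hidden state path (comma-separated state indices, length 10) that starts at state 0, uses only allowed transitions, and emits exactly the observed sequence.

  pos 0: x in {0,1,4}, choose 0; start
  pos 1: x in {0,1,4}, choose 1; 0->1 ok
  pos 2: y in {2,3}, choose 3; 1->3 ok
  pos 3: x in {0,1,4}, choose 0; 3->0 ok
  pos 4: x in {0,1,4}, choose 0; 0->0 ok
  pos 5: x in {0,1,4}, choose 0; 0->0 ok
  pos 6: x in {0,1,4}, choose 4; 0->4 ok
  pos 7: x in {0,1,4}, choose 4; 4->4 ok
  pos 8: y in {2,3}, choose 3; 4->3 ok
  pos 9: y in {2,3}, choose 2; 3->2 ok

0,1,3,0,0,0,4,4,3,2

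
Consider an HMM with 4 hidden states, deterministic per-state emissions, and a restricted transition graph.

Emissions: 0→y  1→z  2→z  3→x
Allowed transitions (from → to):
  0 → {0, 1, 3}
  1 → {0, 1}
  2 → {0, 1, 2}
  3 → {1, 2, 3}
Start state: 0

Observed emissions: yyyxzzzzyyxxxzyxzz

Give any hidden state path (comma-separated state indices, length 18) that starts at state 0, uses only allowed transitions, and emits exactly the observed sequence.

0,0,0,3,2,2,1,1,0,0,3,3,3,1,0,3,2,2

  t0 'y' -> {0}, take 0 (start)
  t1 'y' -> {0}, take 0 (0->0 ok)
  t2 'y' -> {0}, take 0 (0->0 ok)
  t3 'x' -> {3}, take 3 (0->3 ok)
  t4 'z' -> {1,2}, take 2 (3->2 ok)
  t5 'z' -> {1,2}, take 2 (2->2 ok)
  t6 'z' -> {1,2}, take 1 (2->1 ok)
  t7 'z' -> {1,2}, take 1 (1->1 ok)
  t8 'y' -> {0}, take 0 (1->0 ok)
  t9 'y' -> {0}, take 0 (0->0 ok)
  t10 'x' -> {3}, take 3 (0->3 ok)
  t11 'x' -> {3}, take 3 (3->3 ok)
  t12 'x' -> {3}, take 3 (3->3 ok)
  t13 'z' -> {1,2}, take 1 (3->1 ok)
  t14 'y' -> {0}, take 0 (1->0 ok)
  t15 'x' -> {3}, take 3 (0->3 ok)
  t16 'z' -> {1,2}, take 2 (3->2 ok)
  t17 'z' -> {1,2}, take 2 (2->2 ok)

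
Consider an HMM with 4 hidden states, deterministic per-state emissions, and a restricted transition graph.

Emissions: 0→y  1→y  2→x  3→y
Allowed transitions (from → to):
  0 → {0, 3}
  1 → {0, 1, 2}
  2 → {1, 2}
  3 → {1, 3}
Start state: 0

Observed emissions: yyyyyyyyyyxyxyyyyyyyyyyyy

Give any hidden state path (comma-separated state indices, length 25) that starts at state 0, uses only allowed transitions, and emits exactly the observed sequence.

0,3,3,3,3,3,1,0,3,1,2,1,2,1,1,1,0,3,1,1,0,0,3,3,1

  [0] y  {0,1,3}  => 0  start
  [1] y  {0,1,3}  => 3  0->3 ok
  [2] y  {0,1,3}  => 3  3->3 ok
  [3] y  {0,1,3}  => 3  3->3 ok
  [4] y  {0,1,3}  => 3  3->3 ok
  [5] y  {0,1,3}  => 3  3->3 ok
  [6] y  {0,1,3}  => 1  3->1 ok
  [7] y  {0,1,3}  => 0  1->0 ok
  [8] y  {0,1,3}  => 3  0->3 ok
  [9] y  {0,1,3}  => 1  3->1 ok
  [10] x  {2}  => 2  1->2 ok
  [11] y  {0,1,3}  => 1  2->1 ok
  [12] x  {2}  => 2  1->2 ok
  [13] y  {0,1,3}  => 1  2->1 ok
  [14] y  {0,1,3}  => 1  1->1 ok
  [15] y  {0,1,3}  => 1  1->1 ok
  [16] y  {0,1,3}  => 0  1->0 ok
  [17] y  {0,1,3}  => 3  0->3 ok
  [18] y  {0,1,3}  => 1  3->1 ok
  [19] y  {0,1,3}  => 1  1->1 ok
  [20] y  {0,1,3}  => 0  1->0 ok
  [21] y  {0,1,3}  => 0  0->0 ok
  [22] y  {0,1,3}  => 3  0->3 ok
  [23] y  {0,1,3}  => 3  3->3 ok
  [24] y  {0,1,3}  => 1  3->1 ok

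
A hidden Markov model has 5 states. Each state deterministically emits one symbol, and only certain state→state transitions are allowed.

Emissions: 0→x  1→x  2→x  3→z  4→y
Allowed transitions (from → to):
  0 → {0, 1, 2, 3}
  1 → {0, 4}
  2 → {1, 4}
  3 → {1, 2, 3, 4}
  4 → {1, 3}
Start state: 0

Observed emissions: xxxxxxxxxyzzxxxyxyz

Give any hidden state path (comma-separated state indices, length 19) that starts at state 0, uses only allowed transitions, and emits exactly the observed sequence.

  0: obs=x cand={0,1,2} pick 0 [start]
  1: obs=x cand={0,1,2} pick 0 [0->0 ok]
  2: obs=x cand={0,1,2} pick 2 [0->2 ok]
  3: obs=x cand={0,1,2} pick 1 [2->1 ok]
  4: obs=x cand={0,1,2} pick 0 [1->0 ok]
  5: obs=x cand={0,1,2} pick 1 [0->1 ok]
  6: obs=x cand={0,1,2} pick 0 [1->0 ok]
  7: obs=x cand={0,1,2} pick 0 [0->0 ok]
  8: obs=x cand={0,1,2} pick 2 [0->2 ok]
  9: obs=y cand={4} pick 4 [2->4 ok]
  10: obs=z cand={3} pick 3 [4->3 ok]
  11: obs=z cand={3} pick 3 [3->3 ok]
  12: obs=x cand={0,1,2} pick 1 [3->1 ok]
  13: obs=x cand={0,1,2} pick 0 [1->0 ok]
  14: obs=x cand={0,1,2} pick 1 [0->1 ok]
  15: obs=y cand={4} pick 4 [1->4 ok]
  16: obs=x cand={0,1,2} pick 1 [4->1 ok]
  17: obs=y cand={4} pick 4 [1->4 ok]
  18: obs=z cand={3} pick 3 [4->3 ok]

0,0,2,1,0,1,0,0,2,4,3,3,1,0,1,4,1,4,3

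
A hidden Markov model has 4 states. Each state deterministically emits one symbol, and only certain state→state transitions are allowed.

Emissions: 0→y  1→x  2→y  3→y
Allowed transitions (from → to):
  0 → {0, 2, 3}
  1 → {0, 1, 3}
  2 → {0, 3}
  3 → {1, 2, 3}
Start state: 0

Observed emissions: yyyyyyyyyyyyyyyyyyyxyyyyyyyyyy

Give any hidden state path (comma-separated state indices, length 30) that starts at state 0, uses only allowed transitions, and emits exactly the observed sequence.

  t0 'y' -> {0,2,3}, take 0 (start)
  t1 'y' -> {0,2,3}, take 2 (0->2 ok)
  t2 'y' -> {0,2,3}, take 0 (2->0 ok)
  t3 'y' -> {0,2,3}, take 2 (0->2 ok)
  t4 'y' -> {0,2,3}, take 3 (2->3 ok)
  t5 'y' -> {0,2,3}, take 2 (3->2 ok)
  t6 'y' -> {0,2,3}, take 0 (2->0 ok)
  t7 'y' -> {0,2,3}, take 0 (0->0 ok)
  t8 'y' -> {0,2,3}, take 3 (0->3 ok)
  t9 'y' -> {0,2,3}, take 2 (3->2 ok)
  t10 'y' -> {0,2,3}, take 0 (2->0 ok)
  t11 'y' -> {0,2,3}, take 2 (0->2 ok)
  t12 'y' -> {0,2,3}, take 0 (2->0 ok)
  t13 'y' -> {0,2,3}, take 0 (0->0 ok)
  t14 'y' -> {0,2,3}, take 2 (0->2 ok)
  t15 'y' -> {0,2,3}, take 0 (2->0 ok)
  t16 'y' -> {0,2,3}, take 3 (0->3 ok)
  t17 'y' -> {0,2,3}, take 2 (3->2 ok)
  t18 'y' -> {0,2,3}, take 3 (2->3 ok)
  t19 'x' -> {1}, take 1 (3->1 ok)
  t20 'y' -> {0,2,3}, take 3 (1->3 ok)
  t21 'y' -> {0,2,3}, take 3 (3->3 ok)
  t22 'y' -> {0,2,3}, take 2 (3->2 ok)
  t23 'y' -> {0,2,3}, take 3 (2->3 ok)
  t24 'y' -> {0,2,3}, take 2 (3->2 ok)
  t25 'y' -> {0,2,3}, take 3 (2->3 ok)
  t26 'y' -> {0,2,3}, take 3 (3->3 ok)
  t27 'y' -> {0,2,3}, take 2 (3->2 ok)
  t28 'y' -> {0,2,3}, take 0 (2->0 ok)
  t29 'y' -> {0,2,3}, take 2 (0->2 ok)

0,2,0,2,3,2,0,0,3,2,0,2,0,0,2,0,3,2,3,1,3,3,2,3,2,3,3,2,0,2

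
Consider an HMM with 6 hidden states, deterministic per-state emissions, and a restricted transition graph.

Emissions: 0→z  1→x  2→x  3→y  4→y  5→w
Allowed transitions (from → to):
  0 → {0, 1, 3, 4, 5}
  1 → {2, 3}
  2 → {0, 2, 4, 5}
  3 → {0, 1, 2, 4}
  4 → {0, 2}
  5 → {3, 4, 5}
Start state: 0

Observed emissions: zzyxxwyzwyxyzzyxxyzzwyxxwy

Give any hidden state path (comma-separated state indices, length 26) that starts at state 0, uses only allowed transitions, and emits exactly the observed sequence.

0,0,3,1,2,5,4,0,5,4,2,4,0,0,4,2,2,4,0,0,5,3,1,2,5,3

  0: obs=z cand={0} pick 0 [start]
  1: obs=z cand={0} pick 0 [0->0 ok]
  2: obs=y cand={3,4} pick 3 [0->3 ok]
  3: obs=x cand={1,2} pick 1 [3->1 ok]
  4: obs=x cand={1,2} pick 2 [1->2 ok]
  5: obs=w cand={5} pick 5 [2->5 ok]
  6: obs=y cand={3,4} pick 4 [5->4 ok]
  7: obs=z cand={0} pick 0 [4->0 ok]
  8: obs=w cand={5} pick 5 [0->5 ok]
  9: obs=y cand={3,4} pick 4 [5->4 ok]
  10: obs=x cand={1,2} pick 2 [4->2 ok]
  11: obs=y cand={3,4} pick 4 [2->4 ok]
  12: obs=z cand={0} pick 0 [4->0 ok]
  13: obs=z cand={0} pick 0 [0->0 ok]
  14: obs=y cand={3,4} pick 4 [0->4 ok]
  15: obs=x cand={1,2} pick 2 [4->2 ok]
  16: obs=x cand={1,2} pick 2 [2->2 ok]
  17: obs=y cand={3,4} pick 4 [2->4 ok]
  18: obs=z cand={0} pick 0 [4->0 ok]
  19: obs=z cand={0} pick 0 [0->0 ok]
  20: obs=w cand={5} pick 5 [0->5 ok]
  21: obs=y cand={3,4} pick 3 [5->3 ok]
  22: obs=x cand={1,2} pick 1 [3->1 ok]
  23: obs=x cand={1,2} pick 2 [1->2 ok]
  24: obs=w cand={5} pick 5 [2->5 ok]
  25: obs=y cand={3,4} pick 3 [5->3 ok]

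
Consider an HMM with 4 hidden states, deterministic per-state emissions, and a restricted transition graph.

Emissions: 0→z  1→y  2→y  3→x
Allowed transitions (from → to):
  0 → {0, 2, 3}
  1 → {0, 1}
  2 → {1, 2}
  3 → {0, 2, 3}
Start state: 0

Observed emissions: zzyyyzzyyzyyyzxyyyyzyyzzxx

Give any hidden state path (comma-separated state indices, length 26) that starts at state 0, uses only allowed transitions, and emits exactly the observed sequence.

  pos 0: z in {0}, choose 0; start
  pos 1: z in {0}, choose 0; 0->0 ok
  pos 2: y in {1,2}, choose 2; 0->2 ok
  pos 3: y in {1,2}, choose 2; 2->2 ok
  pos 4: y in {1,2}, choose 1; 2->1 ok
  pos 5: z in {0}, choose 0; 1->0 ok
  pos 6: z in {0}, choose 0; 0->0 ok
  pos 7: y in {1,2}, choose 2; 0->2 ok
  pos 8: y in {1,2}, choose 1; 2->1 ok
  pos 9: z in {0}, choose 0; 1->0 ok
  pos 10: y in {1,2}, choose 2; 0->2 ok
  pos 11: y in {1,2}, choose 2; 2->2 ok
  pos 12: y in {1,2}, choose 1; 2->1 ok
  pos 13: z in {0}, choose 0; 1->0 ok
  pos 14: x in {3}, choose 3; 0->3 ok
  pos 15: y in {1,2}, choose 2; 3->2 ok
  pos 16: y in {1,2}, choose 2; 2->2 ok
  pos 17: y in {1,2}, choose 2; 2->2 ok
  pos 18: y in {1,2}, choose 1; 2->1 ok
  pos 19: z in {0}, choose 0; 1->0 ok
  pos 20: y in {1,2}, choose 2; 0->2 ok
  pos 21: y in {1,2}, choose 1; 2->1 ok
  pos 22: z in {0}, choose 0; 1->0 ok
  pos 23: z in {0}, choose 0; 0->0 ok
  pos 24: x in {3}, choose 3; 0->3 ok
  pos 25: x in {3}, choose 3; 3->3 ok

0,0,2,2,1,0,0,2,1,0,2,2,1,0,3,2,2,2,1,0,2,1,0,0,3,3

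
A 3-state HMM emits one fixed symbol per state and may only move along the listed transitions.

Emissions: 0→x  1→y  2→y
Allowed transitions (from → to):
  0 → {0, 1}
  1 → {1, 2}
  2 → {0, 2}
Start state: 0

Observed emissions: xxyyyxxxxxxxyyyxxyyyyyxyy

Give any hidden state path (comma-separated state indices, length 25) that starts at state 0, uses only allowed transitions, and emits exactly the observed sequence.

0,0,1,1,2,0,0,0,0,0,0,0,1,2,2,0,0,1,1,1,1,2,0,1,2

  0: obs=x cand={0} pick 0 [start]
  1: obs=x cand={0} pick 0 [0->0 ok]
  2: obs=y cand={1,2} pick 1 [0->1 ok]
  3: obs=y cand={1,2} pick 1 [1->1 ok]
  4: obs=y cand={1,2} pick 2 [1->2 ok]
  5: obs=x cand={0} pick 0 [2->0 ok]
  6: obs=x cand={0} pick 0 [0->0 ok]
  7: obs=x cand={0} pick 0 [0->0 ok]
  8: obs=x cand={0} pick 0 [0->0 ok]
  9: obs=x cand={0} pick 0 [0->0 ok]
  10: obs=x cand={0} pick 0 [0->0 ok]
  11: obs=x cand={0} pick 0 [0->0 ok]
  12: obs=y cand={1,2} pick 1 [0->1 ok]
  13: obs=y cand={1,2} pick 2 [1->2 ok]
  14: obs=y cand={1,2} pick 2 [2->2 ok]
  15: obs=x cand={0} pick 0 [2->0 ok]
  16: obs=x cand={0} pick 0 [0->0 ok]
  17: obs=y cand={1,2} pick 1 [0->1 ok]
  18: obs=y cand={1,2} pick 1 [1->1 ok]
  19: obs=y cand={1,2} pick 1 [1->1 ok]
  20: obs=y cand={1,2} pick 1 [1->1 ok]
  21: obs=y cand={1,2} pick 2 [1->2 ok]
  22: obs=x cand={0} pick 0 [2->0 ok]
  23: obs=y cand={1,2} pick 1 [0->1 ok]
  24: obs=y cand={1,2} pick 2 [1->2 ok]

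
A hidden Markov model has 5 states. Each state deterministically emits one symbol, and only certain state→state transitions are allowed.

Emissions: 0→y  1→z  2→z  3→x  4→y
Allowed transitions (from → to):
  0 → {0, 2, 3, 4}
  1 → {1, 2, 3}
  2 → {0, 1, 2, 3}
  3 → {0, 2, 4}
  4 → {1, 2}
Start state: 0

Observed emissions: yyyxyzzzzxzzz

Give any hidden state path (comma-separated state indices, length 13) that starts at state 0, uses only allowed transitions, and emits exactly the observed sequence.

0,0,0,3,4,1,1,1,1,3,2,2,1

  [0] y  {0,4}  => 0  start
  [1] y  {0,4}  => 0  0->0 ok
  [2] y  {0,4}  => 0  0->0 ok
  [3] x  {3}  => 3  0->3 ok
  [4] y  {0,4}  => 4  3->4 ok
  [5] z  {1,2}  => 1  4->1 ok
  [6] z  {1,2}  => 1  1->1 ok
  [7] z  {1,2}  => 1  1->1 ok
  [8] z  {1,2}  => 1  1->1 ok
  [9] x  {3}  => 3  1->3 ok
  [10] z  {1,2}  => 2  3->2 ok
  [11] z  {1,2}  => 2  2->2 ok
  [12] z  {1,2}  => 1  2->1 ok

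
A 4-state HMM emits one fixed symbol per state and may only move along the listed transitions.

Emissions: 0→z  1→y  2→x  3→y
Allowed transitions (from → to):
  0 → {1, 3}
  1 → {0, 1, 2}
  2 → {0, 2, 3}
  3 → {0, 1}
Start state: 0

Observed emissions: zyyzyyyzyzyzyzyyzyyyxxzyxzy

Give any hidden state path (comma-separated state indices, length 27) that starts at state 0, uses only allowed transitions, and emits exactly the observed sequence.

  t0 'z' -> {0}, take 0 (start)
  t1 'y' -> {1,3}, take 1 (0->1 ok)
  t2 'y' -> {1,3}, take 1 (1->1 ok)
  t3 'z' -> {0}, take 0 (1->0 ok)
  t4 'y' -> {1,3}, take 1 (0->1 ok)
  t5 'y' -> {1,3}, take 1 (1->1 ok)
  t6 'y' -> {1,3}, take 1 (1->1 ok)
  t7 'z' -> {0}, take 0 (1->0 ok)
  t8 'y' -> {1,3}, take 1 (0->1 ok)
  t9 'z' -> {0}, take 0 (1->0 ok)
  t10 'y' -> {1,3}, take 3 (0->3 ok)
  t11 'z' -> {0}, take 0 (3->0 ok)
  t12 'y' -> {1,3}, take 3 (0->3 ok)
  t13 'z' -> {0}, take 0 (3->0 ok)
  t14 'y' -> {1,3}, take 3 (0->3 ok)
  t15 'y' -> {1,3}, take 1 (3->1 ok)
  t16 'z' -> {0}, take 0 (1->0 ok)
  t17 'y' -> {1,3}, take 1 (0->1 ok)
  t18 'y' -> {1,3}, take 1 (1->1 ok)
  t19 'y' -> {1,3}, take 1 (1->1 ok)
  t20 'x' -> {2}, take 2 (1->2 ok)
  t21 'x' -> {2}, take 2 (2->2 ok)
  t22 'z' -> {0}, take 0 (2->0 ok)
  t23 'y' -> {1,3}, take 1 (0->1 ok)
  t24 'x' -> {2}, take 2 (1->2 ok)
  t25 'z' -> {0}, take 0 (2->0 ok)
  t26 'y' -> {1,3}, take 1 (0->1 ok)

0,1,1,0,1,1,1,0,1,0,3,0,3,0,3,1,0,1,1,1,2,2,0,1,2,0,1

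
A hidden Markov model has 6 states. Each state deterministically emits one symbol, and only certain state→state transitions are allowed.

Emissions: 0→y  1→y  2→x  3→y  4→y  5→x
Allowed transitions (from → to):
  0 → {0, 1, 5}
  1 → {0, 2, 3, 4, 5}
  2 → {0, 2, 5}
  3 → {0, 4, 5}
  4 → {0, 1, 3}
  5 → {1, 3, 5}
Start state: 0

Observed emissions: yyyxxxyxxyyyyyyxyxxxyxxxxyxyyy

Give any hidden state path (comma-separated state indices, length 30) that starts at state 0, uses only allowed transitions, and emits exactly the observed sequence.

  0: obs=y cand={0,1,3,4} pick 0 [start]
  1: obs=y cand={0,1,3,4} pick 0 [0->0 ok]
  2: obs=y cand={0,1,3,4} pick 0 [0->0 ok]
  3: obs=x cand={2,5} pick 5 [0->5 ok]
  4: obs=x cand={2,5} pick 5 [5->5 ok]
  5: obs=x cand={2,5} pick 5 [5->5 ok]
  6: obs=y cand={0,1,3,4} pick 1 [5->1 ok]
  7: obs=x cand={2,5} pick 2 [1->2 ok]
  8: obs=x cand={2,5} pick 5 [2->5 ok]
  9: obs=y cand={0,1,3,4} pick 1 [5->1 ok]
  10: obs=y cand={0,1,3,4} pick 0 [1->0 ok]
  11: obs=y cand={0,1,3,4} pick 0 [0->0 ok]
  12: obs=y cand={0,1,3,4} pick 0 [0->0 ok]
  13: obs=y cand={0,1,3,4} pick 0 [0->0 ok]
  14: obs=y cand={0,1,3,4} pick 0 [0->0 ok]
  15: obs=x cand={2,5} pick 5 [0->5 ok]
  16: obs=y cand={0,1,3,4} pick 1 [5->1 ok]
  17: obs=x cand={2,5} pick 2 [1->2 ok]
  18: obs=x cand={2,5} pick 2 [2->2 ok]
  19: obs=x cand={2,5} pick 5 [2->5 ok]
  20: obs=y cand={0,1,3,4} pick 3 [5->3 ok]
  21: obs=x cand={2,5} pick 5 [3->5 ok]
  22: obs=x cand={2,5} pick 5 [5->5 ok]
  23: obs=x cand={2,5} pick 5 [5->5 ok]
  24: obs=x cand={2,5} pick 5 [5->5 ok]
  25: obs=y cand={0,1,3,4} pick 1 [5->1 ok]
  26: obs=x cand={2,5} pick 5 [1->5 ok]
  27: obs=y cand={0,1,3,4} pick 3 [5->3 ok]
  28: obs=y cand={0,1,3,4} pick 0 [3->0 ok]
  29: obs=y cand={0,1,3,4} pick 0 [0->0 ok]

0,0,0,5,5,5,1,2,5,1,0,0,0,0,0,5,1,2,2,5,3,5,5,5,5,1,5,3,0,0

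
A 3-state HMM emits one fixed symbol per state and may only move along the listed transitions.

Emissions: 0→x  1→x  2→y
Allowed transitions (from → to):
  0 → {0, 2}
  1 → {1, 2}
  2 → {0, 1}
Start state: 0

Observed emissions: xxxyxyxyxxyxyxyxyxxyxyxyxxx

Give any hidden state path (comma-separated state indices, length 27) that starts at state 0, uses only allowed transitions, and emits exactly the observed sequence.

0,0,0,2,1,2,1,2,0,0,2,0,2,0,2,1,2,1,1,2,0,2,1,2,1,1,1

  0: obs=x cand={0,1} pick 0 [start]
  1: obs=x cand={0,1} pick 0 [0->0 ok]
  2: obs=x cand={0,1} pick 0 [0->0 ok]
  3: obs=y cand={2} pick 2 [0->2 ok]
  4: obs=x cand={0,1} pick 1 [2->1 ok]
  5: obs=y cand={2} pick 2 [1->2 ok]
  6: obs=x cand={0,1} pick 1 [2->1 ok]
  7: obs=y cand={2} pick 2 [1->2 ok]
  8: obs=x cand={0,1} pick 0 [2->0 ok]
  9: obs=x cand={0,1} pick 0 [0->0 ok]
  10: obs=y cand={2} pick 2 [0->2 ok]
  11: obs=x cand={0,1} pick 0 [2->0 ok]
  12: obs=y cand={2} pick 2 [0->2 ok]
  13: obs=x cand={0,1} pick 0 [2->0 ok]
  14: obs=y cand={2} pick 2 [0->2 ok]
  15: obs=x cand={0,1} pick 1 [2->1 ok]
  16: obs=y cand={2} pick 2 [1->2 ok]
  17: obs=x cand={0,1} pick 1 [2->1 ok]
  18: obs=x cand={0,1} pick 1 [1->1 ok]
  19: obs=y cand={2} pick 2 [1->2 ok]
  20: obs=x cand={0,1} pick 0 [2->0 ok]
  21: obs=y cand={2} pick 2 [0->2 ok]
  22: obs=x cand={0,1} pick 1 [2->1 ok]
  23: obs=y cand={2} pick 2 [1->2 ok]
  24: obs=x cand={0,1} pick 1 [2->1 ok]
  25: obs=x cand={0,1} pick 1 [1->1 ok]
  26: obs=x cand={0,1} pick 1 [1->1 ok]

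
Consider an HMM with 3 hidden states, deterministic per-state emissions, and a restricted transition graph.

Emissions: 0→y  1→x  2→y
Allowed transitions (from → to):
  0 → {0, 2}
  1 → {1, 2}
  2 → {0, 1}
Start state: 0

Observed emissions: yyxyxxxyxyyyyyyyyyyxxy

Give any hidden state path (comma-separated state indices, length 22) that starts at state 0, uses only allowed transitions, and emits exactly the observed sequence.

  pos 0: y in {0,2}, choose 0; start
  pos 1: y in {0,2}, choose 2; 0->2 ok
  pos 2: x in {1}, choose 1; 2->1 ok
  pos 3: y in {0,2}, choose 2; 1->2 ok
  pos 4: x in {1}, choose 1; 2->1 ok
  pos 5: x in {1}, choose 1; 1->1 ok
  pos 6: x in {1}, choose 1; 1->1 ok
  pos 7: y in {0,2}, choose 2; 1->2 ok
  pos 8: x in {1}, choose 1; 2->1 ok
  pos 9: y in {0,2}, choose 2; 1->2 ok
  pos 10: y in {0,2}, choose 0; 2->0 ok
  pos 11: y in {0,2}, choose 0; 0->0 ok
  pos 12: y in {0,2}, choose 2; 0->2 ok
  pos 13: y in {0,2}, choose 0; 2->0 ok
  pos 14: y in {0,2}, choose 0; 0->0 ok
  pos 15: y in {0,2}, choose 2; 0->2 ok
  pos 16: y in {0,2}, choose 0; 2->0 ok
  pos 17: y in {0,2}, choose 0; 0->0 ok
  pos 18: y in {0,2}, choose 2; 0->2 ok
  pos 19: x in {1}, choose 1; 2->1 ok
  pos 20: x in {1}, choose 1; 1->1 ok
  pos 21: y in {0,2}, choose 2; 1->2 ok

0,2,1,2,1,1,1,2,1,2,0,0,2,0,0,2,0,0,2,1,1,2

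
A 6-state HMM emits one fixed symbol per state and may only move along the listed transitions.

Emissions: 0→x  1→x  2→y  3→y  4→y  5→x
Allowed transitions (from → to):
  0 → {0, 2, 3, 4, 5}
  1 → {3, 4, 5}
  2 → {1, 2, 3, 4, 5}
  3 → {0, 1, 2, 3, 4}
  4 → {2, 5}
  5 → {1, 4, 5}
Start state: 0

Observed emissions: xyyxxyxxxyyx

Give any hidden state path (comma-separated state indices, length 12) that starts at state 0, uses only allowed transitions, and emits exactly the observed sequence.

0,2,4,5,5,4,5,5,5,4,2,1

  t0 'x' -> {0,1,5}, take 0 (start)
  t1 'y' -> {2,3,4}, take 2 (0->2 ok)
  t2 'y' -> {2,3,4}, take 4 (2->4 ok)
  t3 'x' -> {0,1,5}, take 5 (4->5 ok)
  t4 'x' -> {0,1,5}, take 5 (5->5 ok)
  t5 'y' -> {2,3,4}, take 4 (5->4 ok)
  t6 'x' -> {0,1,5}, take 5 (4->5 ok)
  t7 'x' -> {0,1,5}, take 5 (5->5 ok)
  t8 'x' -> {0,1,5}, take 5 (5->5 ok)
  t9 'y' -> {2,3,4}, take 4 (5->4 ok)
  t10 'y' -> {2,3,4}, take 2 (4->2 ok)
  t11 'x' -> {0,1,5}, take 1 (2->1 ok)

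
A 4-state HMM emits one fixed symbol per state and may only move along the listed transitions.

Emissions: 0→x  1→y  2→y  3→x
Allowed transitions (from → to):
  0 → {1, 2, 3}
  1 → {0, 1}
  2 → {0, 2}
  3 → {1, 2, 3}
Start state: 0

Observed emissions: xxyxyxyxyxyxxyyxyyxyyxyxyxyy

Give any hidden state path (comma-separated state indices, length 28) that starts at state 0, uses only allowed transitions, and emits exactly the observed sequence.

0,3,1,0,1,0,1,0,1,0,2,0,3,2,2,0,1,1,0,1,1,0,2,0,2,0,2,2

  pos 0: x in {0,3}, choose 0; start
  pos 1: x in {0,3}, choose 3; 0->3 ok
  pos 2: y in {1,2}, choose 1; 3->1 ok
  pos 3: x in {0,3}, choose 0; 1->0 ok
  pos 4: y in {1,2}, choose 1; 0->1 ok
  pos 5: x in {0,3}, choose 0; 1->0 ok
  pos 6: y in {1,2}, choose 1; 0->1 ok
  pos 7: x in {0,3}, choose 0; 1->0 ok
  pos 8: y in {1,2}, choose 1; 0->1 ok
  pos 9: x in {0,3}, choose 0; 1->0 ok
  pos 10: y in {1,2}, choose 2; 0->2 ok
  pos 11: x in {0,3}, choose 0; 2->0 ok
  pos 12: x in {0,3}, choose 3; 0->3 ok
  pos 13: y in {1,2}, choose 2; 3->2 ok
  pos 14: y in {1,2}, choose 2; 2->2 ok
  pos 15: x in {0,3}, choose 0; 2->0 ok
  pos 16: y in {1,2}, choose 1; 0->1 ok
  pos 17: y in {1,2}, choose 1; 1->1 ok
  pos 18: x in {0,3}, choose 0; 1->0 ok
  pos 19: y in {1,2}, choose 1; 0->1 ok
  pos 20: y in {1,2}, choose 1; 1->1 ok
  pos 21: x in {0,3}, choose 0; 1->0 ok
  pos 22: y in {1,2}, choose 2; 0->2 ok
  pos 23: x in {0,3}, choose 0; 2->0 ok
  pos 24: y in {1,2}, choose 2; 0->2 ok
  pos 25: x in {0,3}, choose 0; 2->0 ok
  pos 26: y in {1,2}, choose 2; 0->2 ok
  pos 27: y in {1,2}, choose 2; 2->2 ok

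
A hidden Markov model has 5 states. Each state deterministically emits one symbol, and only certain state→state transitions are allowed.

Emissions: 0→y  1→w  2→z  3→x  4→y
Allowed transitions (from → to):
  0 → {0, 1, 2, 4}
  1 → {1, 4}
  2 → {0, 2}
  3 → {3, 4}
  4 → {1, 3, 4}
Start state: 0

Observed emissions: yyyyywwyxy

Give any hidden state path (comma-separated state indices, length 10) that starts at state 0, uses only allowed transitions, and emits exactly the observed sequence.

0,0,0,0,4,1,1,4,3,4

  0: obs=y cand={0,4} pick 0 [start]
  1: obs=y cand={0,4} pick 0 [0->0 ok]
  2: obs=y cand={0,4} pick 0 [0->0 ok]
  3: obs=y cand={0,4} pick 0 [0->0 ok]
  4: obs=y cand={0,4} pick 4 [0->4 ok]
  5: obs=w cand={1} pick 1 [4->1 ok]
  6: obs=w cand={1} pick 1 [1->1 ok]
  7: obs=y cand={0,4} pick 4 [1->4 ok]
  8: obs=x cand={3} pick 3 [4->3 ok]
  9: obs=y cand={0,4} pick 4 [3->4 ok]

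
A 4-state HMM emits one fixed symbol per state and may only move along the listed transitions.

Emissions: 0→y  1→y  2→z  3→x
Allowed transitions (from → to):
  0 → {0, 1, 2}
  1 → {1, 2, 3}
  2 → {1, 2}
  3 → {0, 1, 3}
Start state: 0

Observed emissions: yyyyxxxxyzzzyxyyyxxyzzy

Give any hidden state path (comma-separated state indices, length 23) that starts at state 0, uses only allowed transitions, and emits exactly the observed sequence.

  t0 'y' -> {0,1}, take 0 (start)
  t1 'y' -> {0,1}, take 0 (0->0 ok)
  t2 'y' -> {0,1}, take 0 (0->0 ok)
  t3 'y' -> {0,1}, take 1 (0->1 ok)
  t4 'x' -> {3}, take 3 (1->3 ok)
  t5 'x' -> {3}, take 3 (3->3 ok)
  t6 'x' -> {3}, take 3 (3->3 ok)
  t7 'x' -> {3}, take 3 (3->3 ok)
  t8 'y' -> {0,1}, take 1 (3->1 ok)
  t9 'z' -> {2}, take 2 (1->2 ok)
  t10 'z' -> {2}, take 2 (2->2 ok)
  t11 'z' -> {2}, take 2 (2->2 ok)
  t12 'y' -> {0,1}, take 1 (2->1 ok)
  t13 'x' -> {3}, take 3 (1->3 ok)
  t14 'y' -> {0,1}, take 0 (3->0 ok)
  t15 'y' -> {0,1}, take 0 (0->0 ok)
  t16 'y' -> {0,1}, take 1 (0->1 ok)
  t17 'x' -> {3}, take 3 (1->3 ok)
  t18 'x' -> {3}, take 3 (3->3 ok)
  t19 'y' -> {0,1}, take 0 (3->0 ok)
  t20 'z' -> {2}, take 2 (0->2 ok)
  t21 'z' -> {2}, take 2 (2->2 ok)
  t22 'y' -> {0,1}, take 1 (2->1 ok)

0,0,0,1,3,3,3,3,1,2,2,2,1,3,0,0,1,3,3,0,2,2,1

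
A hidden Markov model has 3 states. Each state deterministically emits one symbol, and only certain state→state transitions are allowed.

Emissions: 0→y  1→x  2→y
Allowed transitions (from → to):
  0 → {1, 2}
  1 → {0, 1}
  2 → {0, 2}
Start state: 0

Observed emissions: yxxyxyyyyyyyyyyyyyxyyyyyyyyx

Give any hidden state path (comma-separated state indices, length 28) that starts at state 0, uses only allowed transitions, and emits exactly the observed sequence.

  0: obs=y cand={0,2} pick 0 [start]
  1: obs=x cand={1} pick 1 [0->1 ok]
  2: obs=x cand={1} pick 1 [1->1 ok]
  3: obs=y cand={0,2} pick 0 [1->0 ok]
  4: obs=x cand={1} pick 1 [0->1 ok]
  5: obs=y cand={0,2} pick 0 [1->0 ok]
  6: obs=y cand={0,2} pick 2 [0->2 ok]
  7: obs=y cand={0,2} pick 2 [2->2 ok]
  8: obs=y cand={0,2} pick 2 [2->2 ok]
  9: obs=y cand={0,2} pick 2 [2->2 ok]
  10: obs=y cand={0,2} pick 2 [2->2 ok]
  11: obs=y cand={0,2} pick 2 [2->2 ok]
  12: obs=y cand={0,2} pick 0 [2->0 ok]
  13: obs=y cand={0,2} pick 2 [0->2 ok]
  14: obs=y cand={0,2} pick 0 [2->0 ok]
  15: obs=y cand={0,2} pick 2 [0->2 ok]
  16: obs=y cand={0,2} pick 2 [2->2 ok]
  17: obs=y cand={0,2} pick 0 [2->0 ok]
  18: obs=x cand={1} pick 1 [0->1 ok]
  19: obs=y cand={0,2} pick 0 [1->0 ok]
  20: obs=y cand={0,2} pick 2 [0->2 ok]
  21: obs=y cand={0,2} pick 2 [2->2 ok]
  22: obs=y cand={0,2} pick 2 [2->2 ok]
  23: obs=y cand={0,2} pick 0 [2->0 ok]
  24: obs=y cand={0,2} pick 2 [0->2 ok]
  25: obs=y cand={0,2} pick 2 [2->2 ok]
  26: obs=y cand={0,2} pick 0 [2->0 ok]
  27: obs=x cand={1} pick 1 [0->1 ok]

0,1,1,0,1,0,2,2,2,2,2,2,0,2,0,2,2,0,1,0,2,2,2,0,2,2,0,1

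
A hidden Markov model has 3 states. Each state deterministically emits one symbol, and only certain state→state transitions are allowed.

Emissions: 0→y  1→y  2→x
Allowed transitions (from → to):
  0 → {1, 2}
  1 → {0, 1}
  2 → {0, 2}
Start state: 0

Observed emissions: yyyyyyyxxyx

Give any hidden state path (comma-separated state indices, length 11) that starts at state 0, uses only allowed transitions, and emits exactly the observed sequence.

  0: obs=y cand={0,1} pick 0 [start]
  1: obs=y cand={0,1} pick 1 [0->1 ok]
  2: obs=y cand={0,1} pick 1 [1->1 ok]
  3: obs=y cand={0,1} pick 1 [1->1 ok]
  4: obs=y cand={0,1} pick 0 [1->0 ok]
  5: obs=y cand={0,1} pick 1 [0->1 ok]
  6: obs=y cand={0,1} pick 0 [1->0 ok]
  7: obs=x cand={2} pick 2 [0->2 ok]
  8: obs=x cand={2} pick 2 [2->2 ok]
  9: obs=y cand={0,1} pick 0 [2->0 ok]
  10: obs=x cand={2} pick 2 [0->2 ok]

0,1,1,1,0,1,0,2,2,0,2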